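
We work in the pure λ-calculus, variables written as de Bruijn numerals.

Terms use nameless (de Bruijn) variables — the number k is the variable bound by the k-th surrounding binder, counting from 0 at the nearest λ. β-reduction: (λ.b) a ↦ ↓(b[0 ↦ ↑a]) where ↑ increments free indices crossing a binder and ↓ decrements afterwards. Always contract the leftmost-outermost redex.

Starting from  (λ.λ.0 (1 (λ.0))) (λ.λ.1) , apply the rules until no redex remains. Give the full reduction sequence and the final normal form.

Answer: normal form = λ.0 (λ.λ.0)  (in 2 steps)

Working:
  start: (λ.λ.0 (1 (λ.0))) (λ.λ.1)
  step 1: λ.0 ((λ.λ.1) (λ.0))
  step 2: λ.0 (λ.λ.0)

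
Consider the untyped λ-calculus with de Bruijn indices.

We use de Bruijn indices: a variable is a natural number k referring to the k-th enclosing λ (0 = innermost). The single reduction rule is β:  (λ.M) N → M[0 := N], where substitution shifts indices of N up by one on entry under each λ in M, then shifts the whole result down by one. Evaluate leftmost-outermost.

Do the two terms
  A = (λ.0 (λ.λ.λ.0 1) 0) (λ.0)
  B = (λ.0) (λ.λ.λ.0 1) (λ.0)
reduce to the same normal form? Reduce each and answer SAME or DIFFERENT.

Answer: SAME — A ⇓ λ.λ.0 1, B ⇓ λ.λ.0 1

Derivation:
Term A:
  start: (λ.0 (λ.λ.λ.0 1) 0) (λ.0)
  step 1: (λ.0) (λ.λ.λ.0 1) (λ.0)
  step 2: (λ.λ.λ.0 1) (λ.0)
  step 3: λ.λ.0 1

Term B:
  start: (λ.0) (λ.λ.λ.0 1) (λ.0)
  step 1: (λ.λ.λ.0 1) (λ.0)
  step 2: λ.λ.0 1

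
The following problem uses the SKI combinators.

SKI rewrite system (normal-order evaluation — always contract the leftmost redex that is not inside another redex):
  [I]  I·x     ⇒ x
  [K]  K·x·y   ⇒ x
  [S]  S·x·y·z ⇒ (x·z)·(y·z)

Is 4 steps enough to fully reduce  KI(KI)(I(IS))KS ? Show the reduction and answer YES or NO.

Answer: YES — reaches normal form SKS in 4 ≤ 4 steps

Derivation:
  start: KI(KI)(I(IS))KS
  →1  I(I(IS))KS
  →2  I(IS)KS
  →3  ISKS
  →4  SKS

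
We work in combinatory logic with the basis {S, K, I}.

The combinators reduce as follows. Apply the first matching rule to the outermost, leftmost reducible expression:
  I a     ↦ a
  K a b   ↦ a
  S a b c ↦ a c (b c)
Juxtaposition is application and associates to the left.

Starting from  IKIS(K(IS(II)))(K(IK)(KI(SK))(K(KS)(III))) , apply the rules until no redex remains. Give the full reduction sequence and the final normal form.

Answer: normal form = SI  (in 6 steps)

Working:
  start: IKIS(K(IS(II)))(K(IK)(KI(SK))(K(KS)(III)))
  [1] KIS(K(IS(II)))(K(IK)(KI(SK))(K(KS)(III)))
  [2] I(K(IS(II)))(K(IK)(KI(SK))(K(KS)(III)))
  [3] K(IS(II))(K(IK)(KI(SK))(K(KS)(III)))
  [4] IS(II)
  [5] S(II)
  [6] SI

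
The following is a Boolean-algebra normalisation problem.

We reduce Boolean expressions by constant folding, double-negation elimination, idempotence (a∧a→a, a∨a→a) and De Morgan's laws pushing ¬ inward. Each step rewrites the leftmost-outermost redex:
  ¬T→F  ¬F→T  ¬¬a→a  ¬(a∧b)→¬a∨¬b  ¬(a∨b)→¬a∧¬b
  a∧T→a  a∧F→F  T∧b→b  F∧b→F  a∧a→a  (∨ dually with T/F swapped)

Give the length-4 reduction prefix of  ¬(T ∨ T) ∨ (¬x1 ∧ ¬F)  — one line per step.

  start: ¬(T ∨ T) ∨ (¬x1 ∧ ¬F)
  [1] (¬T ∧ ¬T) ∨ (¬x1 ∧ ¬F)
  [2] ¬T ∨ (¬x1 ∧ ¬F)
  [3] F ∨ (¬x1 ∧ ¬F)
  [4] ¬x1 ∧ ¬F

Answer: after 4 steps: ¬x1 ∧ ¬F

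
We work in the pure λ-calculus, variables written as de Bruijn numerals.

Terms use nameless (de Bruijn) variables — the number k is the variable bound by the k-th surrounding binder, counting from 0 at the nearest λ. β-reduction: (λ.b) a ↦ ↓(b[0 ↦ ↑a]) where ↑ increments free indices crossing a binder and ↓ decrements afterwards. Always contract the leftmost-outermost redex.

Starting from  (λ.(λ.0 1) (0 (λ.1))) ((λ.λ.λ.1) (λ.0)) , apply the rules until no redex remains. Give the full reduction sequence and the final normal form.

  start: (λ.(λ.0 1) (0 (λ.1))) ((λ.λ.λ.1) (λ.0))
  step 1: (λ.0 ((λ.λ.λ.1) (λ.0))) ((λ.λ.λ.1) (λ.0) (λ.(λ.λ.λ.1) (λ.0)))
  step 2: (λ.λ.λ.1) (λ.0) (λ.(λ.λ.λ.1) (λ.0)) ((λ.λ.λ.1) (λ.0))
  step 3: (λ.λ.1) (λ.(λ.λ.λ.1) (λ.0)) ((λ.λ.λ.1) (λ.0))
  step 4: (λ.λ.(λ.λ.λ.1) (λ.0)) ((λ.λ.λ.1) (λ.0))
  step 5: λ.(λ.λ.λ.1) (λ.0)
  step 6: λ.λ.λ.1

Answer: normal form = λ.λ.λ.1  (in 6 steps)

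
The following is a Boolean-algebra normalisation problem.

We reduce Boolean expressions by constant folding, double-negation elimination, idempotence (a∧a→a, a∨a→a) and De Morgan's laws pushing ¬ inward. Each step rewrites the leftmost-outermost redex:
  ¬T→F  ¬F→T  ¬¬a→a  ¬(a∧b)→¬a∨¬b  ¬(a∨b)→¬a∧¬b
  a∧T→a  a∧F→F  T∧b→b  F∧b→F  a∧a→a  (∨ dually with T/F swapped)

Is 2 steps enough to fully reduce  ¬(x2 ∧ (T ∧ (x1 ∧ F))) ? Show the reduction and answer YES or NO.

  start: ¬(x2 ∧ (T ∧ (x1 ∧ F)))
  [1] ¬x2 ∨ ¬(T ∧ (x1 ∧ F))
  [2] ¬x2 ∨ (¬T ∨ ¬(x1 ∧ F))

Answer: NO — after 2 steps the term is ¬x2 ∨ (¬T ∨ ¬(x1 ∧ F)), not yet normal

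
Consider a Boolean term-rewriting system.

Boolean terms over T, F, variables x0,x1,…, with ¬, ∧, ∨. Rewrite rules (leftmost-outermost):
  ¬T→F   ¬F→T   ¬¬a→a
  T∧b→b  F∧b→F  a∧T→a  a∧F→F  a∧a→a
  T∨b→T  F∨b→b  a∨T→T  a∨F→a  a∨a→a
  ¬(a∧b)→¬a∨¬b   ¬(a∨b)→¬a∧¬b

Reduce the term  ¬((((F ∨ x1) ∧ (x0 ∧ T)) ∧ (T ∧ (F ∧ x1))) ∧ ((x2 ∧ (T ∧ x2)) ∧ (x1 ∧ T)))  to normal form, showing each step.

  start: ¬((((F ∨ x1) ∧ (x0 ∧ T)) ∧ (T ∧ (F ∧ x1))) ∧ ((x2 ∧ (T ∧ x2)) ∧ (x1 ∧ T)))
  →1  ¬(((F ∨ x1) ∧ (x0 ∧ T)) ∧ (T ∧ (F ∧ x1))) ∨ ¬((x2 ∧ (T ∧ x2)) ∧ (x1 ∧ T))
  →2  (¬((F ∨ x1) ∧ (x0 ∧ T)) ∨ ¬(T ∧ (F ∧ x1))) ∨ ¬((x2 ∧ (T ∧ x2)) ∧ (x1 ∧ T))
  →3  ((¬(F ∨ x1) ∨ ¬(x0 ∧ T)) ∨ ¬(T ∧ (F ∧ x1))) ∨ ¬((x2 ∧ (T ∧ x2)) ∧ (x1 ∧ T))
  →4  (((¬F ∧ ¬x1) ∨ ¬(x0 ∧ T)) ∨ ¬(T ∧ (F ∧ x1))) ∨ ¬((x2 ∧ (T ∧ x2)) ∧ (x1 ∧ T))
  →5  (((T ∧ ¬x1) ∨ ¬(x0 ∧ T)) ∨ ¬(T ∧ (F ∧ x1))) ∨ ¬((x2 ∧ (T ∧ x2)) ∧ (x1 ∧ T))
  →6  ((¬x1 ∨ ¬(x0 ∧ T)) ∨ ¬(T ∧ (F ∧ x1))) ∨ ¬((x2 ∧ (T ∧ x2)) ∧ (x1 ∧ T))
  →7  ((¬x1 ∨ (¬x0 ∨ ¬T)) ∨ ¬(T ∧ (F ∧ x1))) ∨ ¬((x2 ∧ (T ∧ x2)) ∧ (x1 ∧ T))
  →8  ((¬x1 ∨ (¬x0 ∨ F)) ∨ ¬(T ∧ (F ∧ x1))) ∨ ¬((x2 ∧ (T ∧ x2)) ∧ (x1 ∧ T))
  →9  ((¬x1 ∨ ¬x0) ∨ ¬(T ∧ (F ∧ x1))) ∨ ¬((x2 ∧ (T ∧ x2)) ∧ (x1 ∧ T))
  →10  ((¬x1 ∨ ¬x0) ∨ (¬T ∨ ¬(F ∧ x1))) ∨ ¬((x2 ∧ (T ∧ x2)) ∧ (x1 ∧ T))
  →11  ((¬x1 ∨ ¬x0) ∨ (F ∨ ¬(F ∧ x1))) ∨ ¬((x2 ∧ (T ∧ x2)) ∧ (x1 ∧ T))
  →12  ((¬x1 ∨ ¬x0) ∨ ¬(F ∧ x1)) ∨ ¬((x2 ∧ (T ∧ x2)) ∧ (x1 ∧ T))
  →13  ((¬x1 ∨ ¬x0) ∨ (¬F ∨ ¬x1)) ∨ ¬((x2 ∧ (T ∧ x2)) ∧ (x1 ∧ T))
  →14  ((¬x1 ∨ ¬x0) ∨ (T ∨ ¬x1)) ∨ ¬((x2 ∧ (T ∧ x2)) ∧ (x1 ∧ T))
  →15  ((¬x1 ∨ ¬x0) ∨ T) ∨ ¬((x2 ∧ (T ∧ x2)) ∧ (x1 ∧ T))
  →16  T ∨ ¬((x2 ∧ (T ∧ x2)) ∧ (x1 ∧ T))
  →17  T

Answer: normal form = T  (in 17 steps)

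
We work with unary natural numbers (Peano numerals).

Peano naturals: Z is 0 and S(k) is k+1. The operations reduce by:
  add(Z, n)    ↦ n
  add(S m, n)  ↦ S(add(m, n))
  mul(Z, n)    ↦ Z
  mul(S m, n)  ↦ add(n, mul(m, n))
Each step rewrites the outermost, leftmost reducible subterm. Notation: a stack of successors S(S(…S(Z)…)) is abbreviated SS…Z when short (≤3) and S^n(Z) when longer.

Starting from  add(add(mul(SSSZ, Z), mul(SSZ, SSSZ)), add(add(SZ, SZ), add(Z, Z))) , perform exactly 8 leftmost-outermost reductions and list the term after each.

  start: add(add(mul(SSSZ, Z), mul(SSZ, SSSZ)), add(add(SZ, SZ), add(Z, Z)))
  →1  add(add(add(Z, mul(SSZ, Z)), mul(SSZ, SSSZ)), add(add(SZ, SZ), add(Z, Z)))
  →2  add(add(mul(SSZ, Z), mul(SSZ, SSSZ)), add(add(SZ, SZ), add(Z, Z)))
  →3  add(add(add(Z, mul(SZ, Z)), mul(SSZ, SSSZ)), add(add(SZ, SZ), add(Z, Z)))
  →4  add(add(mul(SZ, Z), mul(SSZ, SSSZ)), add(add(SZ, SZ), add(Z, Z)))
  →5  add(add(add(Z, mul(Z, Z)), mul(SSZ, SSSZ)), add(add(SZ, SZ), add(Z, Z)))
  →6  add(add(mul(Z, Z), mul(SSZ, SSSZ)), add(add(SZ, SZ), add(Z, Z)))
  →7  add(add(Z, mul(SSZ, SSSZ)), add(add(SZ, SZ), add(Z, Z)))
  →8  add(mul(SSZ, SSSZ), add(add(SZ, SZ), add(Z, Z)))

Answer: after 8 steps: add(mul(SSZ, SSSZ), add(add(SZ, SZ), add(Z, Z)))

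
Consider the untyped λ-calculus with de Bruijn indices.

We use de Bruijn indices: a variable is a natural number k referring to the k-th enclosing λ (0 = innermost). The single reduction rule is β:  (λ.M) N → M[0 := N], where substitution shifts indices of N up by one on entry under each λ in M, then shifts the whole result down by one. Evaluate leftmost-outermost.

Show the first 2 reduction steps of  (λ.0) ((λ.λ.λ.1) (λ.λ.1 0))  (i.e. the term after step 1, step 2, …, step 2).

  start: (λ.0) ((λ.λ.λ.1) (λ.λ.1 0))
  →1  (λ.λ.λ.1) (λ.λ.1 0)
  →2  λ.λ.1

Answer: after 2 steps: λ.λ.1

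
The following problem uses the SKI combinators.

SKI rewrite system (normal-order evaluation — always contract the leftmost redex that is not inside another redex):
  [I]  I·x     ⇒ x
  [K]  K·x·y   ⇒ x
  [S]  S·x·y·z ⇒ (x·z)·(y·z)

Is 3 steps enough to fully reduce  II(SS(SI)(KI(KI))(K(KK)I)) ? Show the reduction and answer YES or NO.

  start: II(SS(SI)(KI(KI))(K(KK)I))
  step 1: I(SS(SI)(KI(KI))(K(KK)I))
  step 2: SS(SI)(KI(KI))(K(KK)I)
  step 3: S(KI(KI))(SI(KI(KI)))(K(KK)I)

Answer: NO — after 3 steps the term is S(KI(KI))(SI(KI(KI)))(K(KK)I), not yet normal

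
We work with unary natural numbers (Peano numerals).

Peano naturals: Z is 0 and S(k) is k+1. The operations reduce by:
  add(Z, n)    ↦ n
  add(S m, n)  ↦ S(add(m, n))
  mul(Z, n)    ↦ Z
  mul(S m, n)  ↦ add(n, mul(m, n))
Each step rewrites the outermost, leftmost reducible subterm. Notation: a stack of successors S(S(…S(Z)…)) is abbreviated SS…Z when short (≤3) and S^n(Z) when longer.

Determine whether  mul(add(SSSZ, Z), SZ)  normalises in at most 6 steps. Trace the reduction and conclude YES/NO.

  start: mul(add(SSSZ, Z), SZ)
  [1] mul(S(add(SSZ, Z)), SZ)
  [2] add(SZ, mul(add(SSZ, Z), SZ))
  [3] S(add(Z, mul(add(SSZ, Z), SZ)))
  [4] S(mul(add(SSZ, Z), SZ))
  [5] S(mul(S(add(SZ, Z)), SZ))
  [6] S(add(SZ, mul(add(SZ, Z), SZ)))

Answer: NO — after 6 steps the term is S(add(SZ, mul(add(SZ, Z), SZ))), not yet normal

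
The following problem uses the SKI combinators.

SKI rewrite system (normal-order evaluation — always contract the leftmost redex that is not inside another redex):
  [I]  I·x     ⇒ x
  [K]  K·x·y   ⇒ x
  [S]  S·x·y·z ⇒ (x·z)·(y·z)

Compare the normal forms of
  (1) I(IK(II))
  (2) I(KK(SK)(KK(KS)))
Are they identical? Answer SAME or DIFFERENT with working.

Answer: DIFFERENT — A ⇓ KI, B ⇓ KK

Working:
Term A:
  start: I(IK(II))
  step 1: IK(II)
  step 2: K(II)
  step 3: KI

Term B:
  start: I(KK(SK)(KK(KS)))
  step 1: KK(SK)(KK(KS))
  step 2: K(KK(KS))
  step 3: KK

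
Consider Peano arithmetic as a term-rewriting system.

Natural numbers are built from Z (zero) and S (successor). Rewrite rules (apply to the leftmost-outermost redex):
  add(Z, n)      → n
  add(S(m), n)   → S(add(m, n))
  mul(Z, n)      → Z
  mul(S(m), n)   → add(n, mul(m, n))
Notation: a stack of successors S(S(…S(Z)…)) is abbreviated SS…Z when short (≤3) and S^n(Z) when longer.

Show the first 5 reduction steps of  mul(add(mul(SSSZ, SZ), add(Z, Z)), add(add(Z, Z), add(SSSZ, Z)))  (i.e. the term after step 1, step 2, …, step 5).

Answer: after 5 steps: add(add(Z, add(SSSZ, Z)), mul(add(add(Z, mul(SSZ, SZ)), add(Z, Z)), add(add(Z, Z), add(SSSZ, Z))))

Working:
  start: mul(add(mul(SSSZ, SZ), add(Z, Z)), add(add(Z, Z), add(SSSZ, Z)))
  [1] mul(add(add(SZ, mul(SSZ, SZ)), add(Z, Z)), add(add(Z, Z), add(SSSZ, Z)))
  [2] mul(add(S(add(Z, mul(SSZ, SZ))), add(Z, Z)), add(add(Z, Z), add(SSSZ, Z)))
  [3] mul(S(add(add(Z, mul(SSZ, SZ)), add(Z, Z))), add(add(Z, Z), add(SSSZ, Z)))
  [4] add(add(add(Z, Z), add(SSSZ, Z)), mul(add(add(Z, mul(SSZ, SZ)), add(Z, Z)), add(add(Z, Z), add(SSSZ, Z))))
  [5] add(add(Z, add(SSSZ, Z)), mul(add(add(Z, mul(SSZ, SZ)), add(Z, Z)), add(add(Z, Z), add(SSSZ, Z))))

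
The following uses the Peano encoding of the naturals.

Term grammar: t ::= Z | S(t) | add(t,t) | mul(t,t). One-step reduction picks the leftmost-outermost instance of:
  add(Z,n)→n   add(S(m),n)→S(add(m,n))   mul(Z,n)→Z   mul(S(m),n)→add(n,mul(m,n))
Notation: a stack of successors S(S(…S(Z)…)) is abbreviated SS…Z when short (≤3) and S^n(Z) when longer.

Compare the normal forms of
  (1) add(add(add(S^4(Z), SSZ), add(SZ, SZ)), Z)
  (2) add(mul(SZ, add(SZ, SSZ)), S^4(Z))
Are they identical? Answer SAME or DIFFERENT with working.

Term A:
  start: add(add(add(S^4(Z), SSZ), add(SZ, SZ)), Z)
  [1] add(add(S(add(SSSZ, SSZ)), add(SZ, SZ)), Z)
  [2] add(S(add(add(SSSZ, SSZ), add(SZ, SZ))), Z)
  [3] S(add(add(add(SSSZ, SSZ), add(SZ, SZ)), Z))
  [4] S(add(add(S(add(SSZ, SSZ)), add(SZ, SZ)), Z))
  [5] S(add(S(add(add(SSZ, SSZ), add(SZ, SZ))), Z))
  [6] S(S(add(add(add(SSZ, SSZ), add(SZ, SZ)), Z)))
  [7] S(S(add(add(S(add(SZ, SSZ)), add(SZ, SZ)), Z)))
  [8] S(S(add(S(add(add(SZ, SSZ), add(SZ, SZ))), Z)))
  [9] S(S(S(add(add(add(SZ, SSZ), add(SZ, SZ)), Z))))
  [10] S(S(S(add(add(S(add(Z, SSZ)), add(SZ, SZ)), Z))))
  [11] S(S(S(add(S(add(add(Z, SSZ), add(SZ, SZ))), Z))))
  [12] S(S(S(S(add(add(add(Z, SSZ), add(SZ, SZ)), Z)))))
  [13] S(S(S(S(add(add(SSZ, add(SZ, SZ)), Z)))))
  [14] S(S(S(S(add(S(add(SZ, add(SZ, SZ))), Z)))))
  [15] S(S(S(S(S(add(add(SZ, add(SZ, SZ)), Z))))))
  [16] S(S(S(S(S(add(S(add(Z, add(SZ, SZ))), Z))))))
  [17] S(S(S(S(S(S(add(add(Z, add(SZ, SZ)), Z)))))))
  [18] S(S(S(S(S(S(add(add(SZ, SZ), Z)))))))
  [19] S(S(S(S(S(S(add(S(add(Z, SZ)), Z)))))))
  [20] S(S(S(S(S(S(S(add(add(Z, SZ), Z))))))))
  [21] S(S(S(S(S(S(S(add(SZ, Z))))))))
  [22] S(S(S(S(S(S(S(S(add(Z, Z)))))))))
  [23] S^8(Z)

Term B:
  start: add(mul(SZ, add(SZ, SSZ)), S^4(Z))
  [1] add(add(add(SZ, SSZ), mul(Z, add(SZ, SSZ))), S^4(Z))
  [2] add(add(S(add(Z, SSZ)), mul(Z, add(SZ, SSZ))), S^4(Z))
  [3] add(S(add(add(Z, SSZ), mul(Z, add(SZ, SSZ)))), S^4(Z))
  [4] S(add(add(add(Z, SSZ), mul(Z, add(SZ, SSZ))), S^4(Z)))
  [5] S(add(add(SSZ, mul(Z, add(SZ, SSZ))), S^4(Z)))
  [6] S(add(S(add(SZ, mul(Z, add(SZ, SSZ)))), S^4(Z)))
  [7] S(S(add(add(SZ, mul(Z, add(SZ, SSZ))), S^4(Z))))
  [8] S(S(add(S(add(Z, mul(Z, add(SZ, SSZ)))), S^4(Z))))
  [9] S(S(S(add(add(Z, mul(Z, add(SZ, SSZ))), S^4(Z)))))
  [10] S(S(S(add(mul(Z, add(SZ, SSZ)), S^4(Z)))))
  [11] S(S(S(add(Z, S^4(Z)))))
  [12] S^7(Z)

Answer: DIFFERENT — A ⇓ S^8(Z), B ⇓ S^7(Z)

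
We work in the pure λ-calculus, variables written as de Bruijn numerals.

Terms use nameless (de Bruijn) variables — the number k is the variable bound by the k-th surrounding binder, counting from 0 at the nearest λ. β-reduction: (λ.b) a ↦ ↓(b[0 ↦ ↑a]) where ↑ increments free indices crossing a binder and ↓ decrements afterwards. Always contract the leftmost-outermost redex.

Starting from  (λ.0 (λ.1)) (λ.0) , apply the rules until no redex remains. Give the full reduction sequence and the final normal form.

  start: (λ.0 (λ.1)) (λ.0)
  →1  (λ.0) (λ.λ.0)
  →2  λ.λ.0

Answer: normal form = λ.λ.0  (in 2 steps)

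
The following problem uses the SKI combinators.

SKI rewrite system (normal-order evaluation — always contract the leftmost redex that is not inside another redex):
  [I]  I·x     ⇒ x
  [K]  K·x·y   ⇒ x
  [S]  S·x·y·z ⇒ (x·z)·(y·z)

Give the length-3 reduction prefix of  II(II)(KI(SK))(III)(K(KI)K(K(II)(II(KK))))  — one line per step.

  start: II(II)(KI(SK))(III)(K(KI)K(K(II)(II(KK))))
  step 1: I(II)(KI(SK))(III)(K(KI)K(K(II)(II(KK))))
  step 2: II(KI(SK))(III)(K(KI)K(K(II)(II(KK))))
  step 3: I(KI(SK))(III)(K(KI)K(K(II)(II(KK))))

Answer: after 3 steps: I(KI(SK))(III)(K(KI)K(K(II)(II(KK))))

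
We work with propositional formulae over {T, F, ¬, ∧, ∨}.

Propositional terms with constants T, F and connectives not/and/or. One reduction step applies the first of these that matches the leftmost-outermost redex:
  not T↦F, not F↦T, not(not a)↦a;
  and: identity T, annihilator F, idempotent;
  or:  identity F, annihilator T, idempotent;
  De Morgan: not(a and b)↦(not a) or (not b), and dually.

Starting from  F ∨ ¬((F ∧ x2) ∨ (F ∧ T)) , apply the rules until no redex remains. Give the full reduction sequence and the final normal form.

Answer: normal form = T  (in 9 steps)

Working:
  start: F ∨ ¬((F ∧ x2) ∨ (F ∧ T))
  →1  ¬((F ∧ x2) ∨ (F ∧ T))
  →2  ¬(F ∧ x2) ∧ ¬(F ∧ T)
  →3  (¬F ∨ ¬x2) ∧ ¬(F ∧ T)
  →4  (T ∨ ¬x2) ∧ ¬(F ∧ T)
  →5  T ∧ ¬(F ∧ T)
  →6  ¬(F ∧ T)
  →7  ¬F ∨ ¬T
  →8  T ∨ ¬T
  →9  T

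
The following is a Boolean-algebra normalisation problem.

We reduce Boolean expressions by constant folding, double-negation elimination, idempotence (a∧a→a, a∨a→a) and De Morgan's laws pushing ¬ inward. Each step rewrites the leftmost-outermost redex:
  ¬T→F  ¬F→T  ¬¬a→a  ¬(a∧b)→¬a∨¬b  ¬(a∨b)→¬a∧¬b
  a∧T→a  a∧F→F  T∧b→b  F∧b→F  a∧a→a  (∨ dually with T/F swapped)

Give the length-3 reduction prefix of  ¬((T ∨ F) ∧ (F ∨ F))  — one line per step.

  start: ¬((T ∨ F) ∧ (F ∨ F))
  [1] ¬(T ∨ F) ∨ ¬(F ∨ F)
  [2] (¬T ∧ ¬F) ∨ ¬(F ∨ F)
  [3] (F ∧ ¬F) ∨ ¬(F ∨ F)

Answer: after 3 steps: (F ∧ ¬F) ∨ ¬(F ∨ F)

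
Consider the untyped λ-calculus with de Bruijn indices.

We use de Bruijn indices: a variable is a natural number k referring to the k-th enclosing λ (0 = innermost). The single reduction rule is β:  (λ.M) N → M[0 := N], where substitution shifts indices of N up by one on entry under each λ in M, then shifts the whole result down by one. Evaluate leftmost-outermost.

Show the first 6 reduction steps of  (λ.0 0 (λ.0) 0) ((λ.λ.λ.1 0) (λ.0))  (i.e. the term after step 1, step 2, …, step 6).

Answer: after 6 steps: (λ.(λ.0) 0) ((λ.λ.λ.1 0) (λ.0))

Derivation:
  start: (λ.0 0 (λ.0) 0) ((λ.λ.λ.1 0) (λ.0))
  step 1: (λ.λ.λ.1 0) (λ.0) ((λ.λ.λ.1 0) (λ.0)) (λ.0) ((λ.λ.λ.1 0) (λ.0))
  step 2: (λ.λ.1 0) ((λ.λ.λ.1 0) (λ.0)) (λ.0) ((λ.λ.λ.1 0) (λ.0))
  step 3: (λ.(λ.λ.λ.1 0) (λ.0) 0) (λ.0) ((λ.λ.λ.1 0) (λ.0))
  step 4: (λ.λ.λ.1 0) (λ.0) (λ.0) ((λ.λ.λ.1 0) (λ.0))
  step 5: (λ.λ.1 0) (λ.0) ((λ.λ.λ.1 0) (λ.0))
  step 6: (λ.(λ.0) 0) ((λ.λ.λ.1 0) (λ.0))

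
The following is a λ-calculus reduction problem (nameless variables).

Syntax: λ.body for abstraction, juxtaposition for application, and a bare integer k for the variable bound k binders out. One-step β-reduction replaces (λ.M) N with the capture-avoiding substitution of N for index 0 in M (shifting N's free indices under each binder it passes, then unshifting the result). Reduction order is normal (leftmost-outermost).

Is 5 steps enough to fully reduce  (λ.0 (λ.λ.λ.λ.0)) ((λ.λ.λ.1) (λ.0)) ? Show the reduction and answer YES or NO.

  start: (λ.0 (λ.λ.λ.λ.0)) ((λ.λ.λ.1) (λ.0))
  [1] (λ.λ.λ.1) (λ.0) (λ.λ.λ.λ.0)
  [2] (λ.λ.1) (λ.λ.λ.λ.0)
  [3] λ.λ.λ.λ.λ.0

Answer: YES — reaches normal form λ.λ.λ.λ.λ.0 in 3 ≤ 5 steps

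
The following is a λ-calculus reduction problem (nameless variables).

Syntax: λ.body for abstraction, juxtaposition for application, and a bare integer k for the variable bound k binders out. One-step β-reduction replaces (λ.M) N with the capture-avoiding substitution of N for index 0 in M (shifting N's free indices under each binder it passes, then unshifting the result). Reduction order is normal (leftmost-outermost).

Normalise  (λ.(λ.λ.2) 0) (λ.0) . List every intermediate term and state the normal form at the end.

  start: (λ.(λ.λ.2) 0) (λ.0)
  →1  (λ.λ.λ.0) (λ.0)
  →2  λ.λ.0

Answer: normal form = λ.λ.0  (in 2 steps)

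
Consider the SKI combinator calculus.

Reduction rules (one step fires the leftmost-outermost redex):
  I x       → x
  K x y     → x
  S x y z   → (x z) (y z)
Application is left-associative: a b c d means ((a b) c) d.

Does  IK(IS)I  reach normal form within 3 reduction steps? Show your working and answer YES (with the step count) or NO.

Answer: YES — reaches normal form S in 3 ≤ 3 steps

Reduction:
  start: IK(IS)I
  [1] K(IS)I
  [2] IS
  [3] S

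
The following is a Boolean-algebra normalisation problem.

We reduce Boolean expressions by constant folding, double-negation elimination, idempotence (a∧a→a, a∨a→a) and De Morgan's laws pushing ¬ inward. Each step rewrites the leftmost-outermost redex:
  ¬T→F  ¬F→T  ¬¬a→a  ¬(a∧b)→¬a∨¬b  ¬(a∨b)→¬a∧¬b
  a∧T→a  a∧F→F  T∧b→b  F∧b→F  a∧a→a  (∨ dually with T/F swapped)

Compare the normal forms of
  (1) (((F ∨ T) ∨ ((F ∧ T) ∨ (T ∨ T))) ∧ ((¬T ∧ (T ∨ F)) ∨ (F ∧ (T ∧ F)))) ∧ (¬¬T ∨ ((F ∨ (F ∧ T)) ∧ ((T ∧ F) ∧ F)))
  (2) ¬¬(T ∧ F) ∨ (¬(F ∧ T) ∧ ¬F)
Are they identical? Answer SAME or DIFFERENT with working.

Answer: DIFFERENT — A ⇓ F, B ⇓ T

Reduction:
Term A:
  start: (((F ∨ T) ∨ ((F ∧ T) ∨ (T ∨ T))) ∧ ((¬T ∧ (T ∨ F)) ∨ (F ∧ (T ∧ F)))) ∧ (¬¬T ∨ ((F ∨ (F ∧ T)) ∧ ((T ∧ F) ∧ F)))
  step 1: ((T ∨ ((F ∧ T) ∨ (T ∨ T))) ∧ ((¬T ∧ (T ∨ F)) ∨ (F ∧ (T ∧ F)))) ∧ (¬¬T ∨ ((F ∨ (F ∧ T)) ∧ ((T ∧ F) ∧ F)))
  step 2: (T ∧ ((¬T ∧ (T ∨ F)) ∨ (F ∧ (T ∧ F)))) ∧ (¬¬T ∨ ((F ∨ (F ∧ T)) ∧ ((T ∧ F) ∧ F)))
  step 3: ((¬T ∧ (T ∨ F)) ∨ (F ∧ (T ∧ F))) ∧ (¬¬T ∨ ((F ∨ (F ∧ T)) ∧ ((T ∧ F) ∧ F)))
  step 4: ((F ∧ (T ∨ F)) ∨ (F ∧ (T ∧ F))) ∧ (¬¬T ∨ ((F ∨ (F ∧ T)) ∧ ((T ∧ F) ∧ F)))
  step 5: (F ∨ (F ∧ (T ∧ F))) ∧ (¬¬T ∨ ((F ∨ (F ∧ T)) ∧ ((T ∧ F) ∧ F)))
  step 6: (F ∧ (T ∧ F)) ∧ (¬¬T ∨ ((F ∨ (F ∧ T)) ∧ ((T ∧ F) ∧ F)))
  step 7: F ∧ (¬¬T ∨ ((F ∨ (F ∧ T)) ∧ ((T ∧ F) ∧ F)))
  step 8: F

Term B:
  start: ¬¬(T ∧ F) ∨ (¬(F ∧ T) ∧ ¬F)
  step 1: (T ∧ F) ∨ (¬(F ∧ T) ∧ ¬F)
  step 2: F ∨ (¬(F ∧ T) ∧ ¬F)
  step 3: ¬(F ∧ T) ∧ ¬F
  step 4: (¬F ∨ ¬T) ∧ ¬F
  step 5: (T ∨ ¬T) ∧ ¬F
  step 6: T ∧ ¬F
  step 7: ¬F
  step 8: T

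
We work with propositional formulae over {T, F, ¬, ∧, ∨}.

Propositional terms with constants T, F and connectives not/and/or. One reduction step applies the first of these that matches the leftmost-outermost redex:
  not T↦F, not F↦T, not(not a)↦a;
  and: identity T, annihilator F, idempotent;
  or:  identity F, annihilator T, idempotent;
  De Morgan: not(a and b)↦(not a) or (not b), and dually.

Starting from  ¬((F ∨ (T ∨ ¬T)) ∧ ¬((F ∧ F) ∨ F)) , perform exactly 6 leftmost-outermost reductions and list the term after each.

Answer: after 6 steps: (F ∧ ¬¬T) ∨ ¬¬((F ∧ F) ∨ F)

Reduction:
  start: ¬((F ∨ (T ∨ ¬T)) ∧ ¬((F ∧ F) ∨ F))
  [1] ¬(F ∨ (T ∨ ¬T)) ∨ ¬¬((F ∧ F) ∨ F)
  [2] (¬F ∧ ¬(T ∨ ¬T)) ∨ ¬¬((F ∧ F) ∨ F)
  [3] (T ∧ ¬(T ∨ ¬T)) ∨ ¬¬((F ∧ F) ∨ F)
  [4] ¬(T ∨ ¬T) ∨ ¬¬((F ∧ F) ∨ F)
  [5] (¬T ∧ ¬¬T) ∨ ¬¬((F ∧ F) ∨ F)
  [6] (F ∧ ¬¬T) ∨ ¬¬((F ∧ F) ∨ F)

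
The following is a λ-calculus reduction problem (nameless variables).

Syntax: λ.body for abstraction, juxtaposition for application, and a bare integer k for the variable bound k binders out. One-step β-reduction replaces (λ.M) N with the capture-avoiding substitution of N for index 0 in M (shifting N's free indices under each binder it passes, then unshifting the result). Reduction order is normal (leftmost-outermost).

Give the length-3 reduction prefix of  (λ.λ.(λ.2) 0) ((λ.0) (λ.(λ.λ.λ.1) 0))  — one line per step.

Answer: after 3 steps: λ.λ.(λ.λ.λ.1) 0

Working:
  start: (λ.λ.(λ.2) 0) ((λ.0) (λ.(λ.λ.λ.1) 0))
  step 1: λ.(λ.(λ.0) (λ.(λ.λ.λ.1) 0)) 0
  step 2: λ.(λ.0) (λ.(λ.λ.λ.1) 0)
  step 3: λ.λ.(λ.λ.λ.1) 0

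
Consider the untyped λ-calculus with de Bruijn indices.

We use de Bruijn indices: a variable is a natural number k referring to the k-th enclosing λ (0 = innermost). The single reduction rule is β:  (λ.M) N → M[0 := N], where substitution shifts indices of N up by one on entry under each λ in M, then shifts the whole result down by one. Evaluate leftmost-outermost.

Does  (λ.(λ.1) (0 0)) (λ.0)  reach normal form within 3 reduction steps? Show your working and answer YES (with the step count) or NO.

  start: (λ.(λ.1) (0 0)) (λ.0)
  [1] (λ.λ.0) ((λ.0) (λ.0))
  [2] λ.0

Answer: YES — reaches normal form λ.0 in 2 ≤ 3 steps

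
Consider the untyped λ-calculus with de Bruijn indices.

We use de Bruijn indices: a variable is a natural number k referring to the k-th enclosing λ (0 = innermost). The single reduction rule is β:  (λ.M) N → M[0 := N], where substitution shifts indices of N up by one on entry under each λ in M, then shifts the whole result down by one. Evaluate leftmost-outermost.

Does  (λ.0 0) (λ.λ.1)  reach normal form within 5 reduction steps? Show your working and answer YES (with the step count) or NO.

  start: (λ.0 0) (λ.λ.1)
  [1] (λ.λ.1) (λ.λ.1)
  [2] λ.λ.λ.1

Answer: YES — reaches normal form λ.λ.λ.1 in 2 ≤ 5 steps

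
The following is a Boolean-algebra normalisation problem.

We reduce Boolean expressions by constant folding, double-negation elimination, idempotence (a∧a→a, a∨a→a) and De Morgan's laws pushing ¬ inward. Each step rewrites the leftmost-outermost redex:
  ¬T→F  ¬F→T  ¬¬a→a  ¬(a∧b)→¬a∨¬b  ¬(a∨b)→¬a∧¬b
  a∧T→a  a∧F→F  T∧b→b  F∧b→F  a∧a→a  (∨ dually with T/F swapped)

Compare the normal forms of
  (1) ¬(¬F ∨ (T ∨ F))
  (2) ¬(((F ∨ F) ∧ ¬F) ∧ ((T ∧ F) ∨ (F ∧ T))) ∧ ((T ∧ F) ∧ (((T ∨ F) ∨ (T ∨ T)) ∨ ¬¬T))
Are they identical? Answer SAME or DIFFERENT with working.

Term A:
  start: ¬(¬F ∨ (T ∨ F))
  →1  ¬¬F ∧ ¬(T ∨ F)
  →2  F ∧ ¬(T ∨ F)
  →3  F

Term B:
  start: ¬(((F ∨ F) ∧ ¬F) ∧ ((T ∧ F) ∨ (F ∧ T))) ∧ ((T ∧ F) ∧ (((T ∨ F) ∨ (T ∨ T)) ∨ ¬¬T))
  →1  (¬((F ∨ F) ∧ ¬F) ∨ ¬((T ∧ F) ∨ (F ∧ T))) ∧ ((T ∧ F) ∧ (((T ∨ F) ∨ (T ∨ T)) ∨ ¬¬T))
  →2  ((¬(F ∨ F) ∨ ¬¬F) ∨ ¬((T ∧ F) ∨ (F ∧ T))) ∧ ((T ∧ F) ∧ (((T ∨ F) ∨ (T ∨ T)) ∨ ¬¬T))
  →3  (((¬F ∧ ¬F) ∨ ¬¬F) ∨ ¬((T ∧ F) ∨ (F ∧ T))) ∧ ((T ∧ F) ∧ (((T ∨ F) ∨ (T ∨ T)) ∨ ¬¬T))
  →4  ((¬F ∨ ¬¬F) ∨ ¬((T ∧ F) ∨ (F ∧ T))) ∧ ((T ∧ F) ∧ (((T ∨ F) ∨ (T ∨ T)) ∨ ¬¬T))
  →5  ((T ∨ ¬¬F) ∨ ¬((T ∧ F) ∨ (F ∧ T))) ∧ ((T ∧ F) ∧ (((T ∨ F) ∨ (T ∨ T)) ∨ ¬¬T))
  →6  (T ∨ ¬((T ∧ F) ∨ (F ∧ T))) ∧ ((T ∧ F) ∧ (((T ∨ F) ∨ (T ∨ T)) ∨ ¬¬T))
  →7  T ∧ ((T ∧ F) ∧ (((T ∨ F) ∨ (T ∨ T)) ∨ ¬¬T))
  →8  (T ∧ F) ∧ (((T ∨ F) ∨ (T ∨ T)) ∨ ¬¬T)
  →9  F ∧ (((T ∨ F) ∨ (T ∨ T)) ∨ ¬¬T)
  →10  F

Answer: SAME — A ⇓ F, B ⇓ F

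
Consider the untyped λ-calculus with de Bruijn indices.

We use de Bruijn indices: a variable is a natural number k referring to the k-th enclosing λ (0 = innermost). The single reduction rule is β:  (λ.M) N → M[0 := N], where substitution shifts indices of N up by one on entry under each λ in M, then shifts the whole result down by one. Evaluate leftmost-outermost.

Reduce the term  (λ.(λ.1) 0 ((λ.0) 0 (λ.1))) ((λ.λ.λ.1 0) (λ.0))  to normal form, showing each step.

  start: (λ.(λ.1) 0 ((λ.0) 0 (λ.1))) ((λ.λ.λ.1 0) (λ.0))
  [1] (λ.(λ.λ.λ.1 0) (λ.0)) ((λ.λ.λ.1 0) (λ.0)) ((λ.0) ((λ.λ.λ.1 0) (λ.0)) (λ.(λ.λ.λ.1 0) (λ.0)))
  [2] (λ.λ.λ.1 0) (λ.0) ((λ.0) ((λ.λ.λ.1 0) (λ.0)) (λ.(λ.λ.λ.1 0) (λ.0)))
  [3] (λ.λ.1 0) ((λ.0) ((λ.λ.λ.1 0) (λ.0)) (λ.(λ.λ.λ.1 0) (λ.0)))
  [4] λ.(λ.0) ((λ.λ.λ.1 0) (λ.0)) (λ.(λ.λ.λ.1 0) (λ.0)) 0
  [5] λ.(λ.λ.λ.1 0) (λ.0) (λ.(λ.λ.λ.1 0) (λ.0)) 0
  [6] λ.(λ.λ.1 0) (λ.(λ.λ.λ.1 0) (λ.0)) 0
  [7] λ.(λ.(λ.(λ.λ.λ.1 0) (λ.0)) 0) 0
  [8] λ.(λ.(λ.λ.λ.1 0) (λ.0)) 0
  [9] λ.(λ.λ.λ.1 0) (λ.0)
  [10] λ.λ.λ.1 0

Answer: normal form = λ.λ.λ.1 0  (in 10 steps)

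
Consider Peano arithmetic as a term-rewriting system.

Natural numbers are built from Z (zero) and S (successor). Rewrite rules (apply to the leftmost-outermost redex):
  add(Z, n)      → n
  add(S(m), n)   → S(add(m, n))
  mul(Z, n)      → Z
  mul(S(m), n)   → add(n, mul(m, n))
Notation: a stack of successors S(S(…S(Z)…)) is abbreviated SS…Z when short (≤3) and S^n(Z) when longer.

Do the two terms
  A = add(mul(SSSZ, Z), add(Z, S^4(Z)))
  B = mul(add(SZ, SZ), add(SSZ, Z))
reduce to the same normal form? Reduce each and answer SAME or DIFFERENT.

Term A:
  start: add(mul(SSSZ, Z), add(Z, S^4(Z)))
  →1  add(add(Z, mul(SSZ, Z)), add(Z, S^4(Z)))
  →2  add(mul(SSZ, Z), add(Z, S^4(Z)))
  →3  add(add(Z, mul(SZ, Z)), add(Z, S^4(Z)))
  →4  add(mul(SZ, Z), add(Z, S^4(Z)))
  →5  add(add(Z, mul(Z, Z)), add(Z, S^4(Z)))
  →6  add(mul(Z, Z), add(Z, S^4(Z)))
  →7  add(Z, add(Z, S^4(Z)))
  →8  add(Z, S^4(Z))
  →9  S^4(Z)

Term B:
  start: mul(add(SZ, SZ), add(SSZ, Z))
  →1  mul(S(add(Z, SZ)), add(SSZ, Z))
  →2  add(add(SSZ, Z), mul(add(Z, SZ), add(SSZ, Z)))
  →3  add(S(add(SZ, Z)), mul(add(Z, SZ), add(SSZ, Z)))
  →4  S(add(add(SZ, Z), mul(add(Z, SZ), add(SSZ, Z))))
  →5  S(add(S(add(Z, Z)), mul(add(Z, SZ), add(SSZ, Z))))
  →6  S(S(add(add(Z, Z), mul(add(Z, SZ), add(SSZ, Z)))))
  →7  S(S(add(Z, mul(add(Z, SZ), add(SSZ, Z)))))
  →8  S(S(mul(add(Z, SZ), add(SSZ, Z))))
  →9  S(S(mul(SZ, add(SSZ, Z))))
  →10  S(S(add(add(SSZ, Z), mul(Z, add(SSZ, Z)))))
  →11  S(S(add(S(add(SZ, Z)), mul(Z, add(SSZ, Z)))))
  →12  S(S(S(add(add(SZ, Z), mul(Z, add(SSZ, Z))))))
  →13  S(S(S(add(S(add(Z, Z)), mul(Z, add(SSZ, Z))))))
  →14  S(S(S(S(add(add(Z, Z), mul(Z, add(SSZ, Z)))))))
  →15  S(S(S(S(add(Z, mul(Z, add(SSZ, Z)))))))
  →16  S(S(S(S(mul(Z, add(SSZ, Z))))))
  →17  S^4(Z)

Answer: SAME — A ⇓ S^4(Z), B ⇓ S^4(Z)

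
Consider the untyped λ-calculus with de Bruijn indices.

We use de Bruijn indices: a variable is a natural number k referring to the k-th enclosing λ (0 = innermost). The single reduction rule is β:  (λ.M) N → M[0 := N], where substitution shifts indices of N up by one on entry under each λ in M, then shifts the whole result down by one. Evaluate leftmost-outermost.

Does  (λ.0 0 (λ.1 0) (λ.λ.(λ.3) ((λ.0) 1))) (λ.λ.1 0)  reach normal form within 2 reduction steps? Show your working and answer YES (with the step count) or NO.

  start: (λ.0 0 (λ.1 0) (λ.λ.(λ.3) ((λ.0) 1))) (λ.λ.1 0)
  step 1: (λ.λ.1 0) (λ.λ.1 0) (λ.(λ.λ.1 0) 0) (λ.λ.(λ.λ.λ.1 0) ((λ.0) 1))
  step 2: (λ.(λ.λ.1 0) 0) (λ.(λ.λ.1 0) 0) (λ.λ.(λ.λ.λ.1 0) ((λ.0) 1))

Answer: NO — after 2 steps the term is (λ.(λ.λ.1 0) 0) (λ.(λ.λ.1 0) 0) (λ.λ.(λ.λ.λ.1 0) ((λ.0) 1)), not yet normal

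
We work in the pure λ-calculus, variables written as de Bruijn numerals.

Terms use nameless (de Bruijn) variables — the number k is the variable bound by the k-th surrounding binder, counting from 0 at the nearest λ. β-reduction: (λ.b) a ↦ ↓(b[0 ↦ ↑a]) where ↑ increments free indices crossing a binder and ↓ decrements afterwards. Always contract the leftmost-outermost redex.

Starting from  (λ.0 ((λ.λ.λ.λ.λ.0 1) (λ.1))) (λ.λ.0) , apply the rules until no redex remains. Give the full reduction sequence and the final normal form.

  start: (λ.0 ((λ.λ.λ.λ.λ.0 1) (λ.1))) (λ.λ.0)
  →1  (λ.λ.0) ((λ.λ.λ.λ.λ.0 1) (λ.λ.λ.0))
  →2  λ.0

Answer: normal form = λ.0  (in 2 steps)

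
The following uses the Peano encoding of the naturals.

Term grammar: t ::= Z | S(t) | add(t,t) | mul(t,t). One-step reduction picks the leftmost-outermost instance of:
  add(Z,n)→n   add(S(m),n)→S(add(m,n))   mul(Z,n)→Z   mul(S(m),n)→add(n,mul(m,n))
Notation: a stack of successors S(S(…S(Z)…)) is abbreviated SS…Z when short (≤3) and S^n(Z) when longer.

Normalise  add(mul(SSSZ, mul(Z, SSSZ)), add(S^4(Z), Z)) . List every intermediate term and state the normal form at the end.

  start: add(mul(SSSZ, mul(Z, SSSZ)), add(S^4(Z), Z))
  →1  add(add(mul(Z, SSSZ), mul(SSZ, mul(Z, SSSZ))), add(S^4(Z), Z))
  →2  add(add(Z, mul(SSZ, mul(Z, SSSZ))), add(S^4(Z), Z))
  →3  add(mul(SSZ, mul(Z, SSSZ)), add(S^4(Z), Z))
  →4  add(add(mul(Z, SSSZ), mul(SZ, mul(Z, SSSZ))), add(S^4(Z), Z))
  →5  add(add(Z, mul(SZ, mul(Z, SSSZ))), add(S^4(Z), Z))
  →6  add(mul(SZ, mul(Z, SSSZ)), add(S^4(Z), Z))
  →7  add(add(mul(Z, SSSZ), mul(Z, mul(Z, SSSZ))), add(S^4(Z), Z))
  →8  add(add(Z, mul(Z, mul(Z, SSSZ))), add(S^4(Z), Z))
  →9  add(mul(Z, mul(Z, SSSZ)), add(S^4(Z), Z))
  →10  add(Z, add(S^4(Z), Z))
  →11  add(S^4(Z), Z)
  →12  S(add(SSSZ, Z))
  →13  S(S(add(SSZ, Z)))
  →14  S(S(S(add(SZ, Z))))
  →15  S(S(S(S(add(Z, Z)))))
  →16  S^4(Z)

Answer: normal form = S^4(Z)  (in 16 steps)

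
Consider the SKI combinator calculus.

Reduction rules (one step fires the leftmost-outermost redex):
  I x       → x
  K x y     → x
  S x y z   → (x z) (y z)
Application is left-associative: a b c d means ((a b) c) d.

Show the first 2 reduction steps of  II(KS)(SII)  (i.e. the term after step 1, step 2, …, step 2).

Answer: after 2 steps: KS(SII)

Working:
  start: II(KS)(SII)
  →1  I(KS)(SII)
  →2  KS(SII)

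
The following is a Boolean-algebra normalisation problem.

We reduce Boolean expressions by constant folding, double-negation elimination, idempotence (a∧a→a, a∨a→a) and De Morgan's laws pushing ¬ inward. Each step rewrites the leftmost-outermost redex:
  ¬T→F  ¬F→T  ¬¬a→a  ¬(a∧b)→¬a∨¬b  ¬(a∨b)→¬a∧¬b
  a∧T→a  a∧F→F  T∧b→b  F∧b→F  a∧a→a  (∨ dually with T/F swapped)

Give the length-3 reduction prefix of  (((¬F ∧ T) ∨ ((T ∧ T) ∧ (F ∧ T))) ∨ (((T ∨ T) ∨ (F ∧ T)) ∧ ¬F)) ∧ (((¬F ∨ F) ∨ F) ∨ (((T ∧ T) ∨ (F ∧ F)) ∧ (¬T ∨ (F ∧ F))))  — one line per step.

Answer: after 3 steps: (T ∨ (((T ∨ T) ∨ (F ∧ T)) ∧ ¬F)) ∧ (((¬F ∨ F) ∨ F) ∨ (((T ∧ T) ∨ (F ∧ F)) ∧ (¬T ∨ (F ∧ F))))

Working:
  start: (((¬F ∧ T) ∨ ((T ∧ T) ∧ (F ∧ T))) ∨ (((T ∨ T) ∨ (F ∧ T)) ∧ ¬F)) ∧ (((¬F ∨ F) ∨ F) ∨ (((T ∧ T) ∨ (F ∧ F)) ∧ (¬T ∨ (F ∧ F))))
  [1] ((¬F ∨ ((T ∧ T) ∧ (F ∧ T))) ∨ (((T ∨ T) ∨ (F ∧ T)) ∧ ¬F)) ∧ (((¬F ∨ F) ∨ F) ∨ (((T ∧ T) ∨ (F ∧ F)) ∧ (¬T ∨ (F ∧ F))))
  [2] ((T ∨ ((T ∧ T) ∧ (F ∧ T))) ∨ (((T ∨ T) ∨ (F ∧ T)) ∧ ¬F)) ∧ (((¬F ∨ F) ∨ F) ∨ (((T ∧ T) ∨ (F ∧ F)) ∧ (¬T ∨ (F ∧ F))))
  [3] (T ∨ (((T ∨ T) ∨ (F ∧ T)) ∧ ¬F)) ∧ (((¬F ∨ F) ∨ F) ∨ (((T ∧ T) ∨ (F ∧ F)) ∧ (¬T ∨ (F ∧ F))))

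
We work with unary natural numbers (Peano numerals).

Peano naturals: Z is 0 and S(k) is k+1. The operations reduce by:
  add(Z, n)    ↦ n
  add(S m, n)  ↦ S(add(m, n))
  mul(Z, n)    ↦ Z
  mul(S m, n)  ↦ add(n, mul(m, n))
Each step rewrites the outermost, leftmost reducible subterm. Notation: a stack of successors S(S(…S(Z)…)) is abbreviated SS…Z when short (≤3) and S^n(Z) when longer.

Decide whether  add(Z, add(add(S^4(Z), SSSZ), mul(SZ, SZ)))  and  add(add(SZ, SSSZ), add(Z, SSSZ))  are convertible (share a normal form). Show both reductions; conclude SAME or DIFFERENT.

Answer: DIFFERENT — A ⇓ S^8(Z), B ⇓ S^7(Z)

Working:
Term A:
  start: add(Z, add(add(S^4(Z), SSSZ), mul(SZ, SZ)))
  step 1: add(add(S^4(Z), SSSZ), mul(SZ, SZ))
  step 2: add(S(add(SSSZ, SSSZ)), mul(SZ, SZ))
  step 3: S(add(add(SSSZ, SSSZ), mul(SZ, SZ)))
  step 4: S(add(S(add(SSZ, SSSZ)), mul(SZ, SZ)))
  step 5: S(S(add(add(SSZ, SSSZ), mul(SZ, SZ))))
  step 6: S(S(add(S(add(SZ, SSSZ)), mul(SZ, SZ))))
  step 7: S(S(S(add(add(SZ, SSSZ), mul(SZ, SZ)))))
  step 8: S(S(S(add(S(add(Z, SSSZ)), mul(SZ, SZ)))))
  step 9: S(S(S(S(add(add(Z, SSSZ), mul(SZ, SZ))))))
  step 10: S(S(S(S(add(SSSZ, mul(SZ, SZ))))))
  step 11: S(S(S(S(S(add(SSZ, mul(SZ, SZ)))))))
  step 12: S(S(S(S(S(S(add(SZ, mul(SZ, SZ))))))))
  step 13: S(S(S(S(S(S(S(add(Z, mul(SZ, SZ)))))))))
  step 14: S(S(S(S(S(S(S(mul(SZ, SZ))))))))
  step 15: S(S(S(S(S(S(S(add(SZ, mul(Z, SZ)))))))))
  step 16: S(S(S(S(S(S(S(S(add(Z, mul(Z, SZ))))))))))
  step 17: S(S(S(S(S(S(S(S(mul(Z, SZ)))))))))
  step 18: S^8(Z)

Term B:
  start: add(add(SZ, SSSZ), add(Z, SSSZ))
  step 1: add(S(add(Z, SSSZ)), add(Z, SSSZ))
  step 2: S(add(add(Z, SSSZ), add(Z, SSSZ)))
  step 3: S(add(SSSZ, add(Z, SSSZ)))
  step 4: S(S(add(SSZ, add(Z, SSSZ))))
  step 5: S(S(S(add(SZ, add(Z, SSSZ)))))
  step 6: S(S(S(S(add(Z, add(Z, SSSZ))))))
  step 7: S(S(S(S(add(Z, SSSZ)))))
  step 8: S^7(Z)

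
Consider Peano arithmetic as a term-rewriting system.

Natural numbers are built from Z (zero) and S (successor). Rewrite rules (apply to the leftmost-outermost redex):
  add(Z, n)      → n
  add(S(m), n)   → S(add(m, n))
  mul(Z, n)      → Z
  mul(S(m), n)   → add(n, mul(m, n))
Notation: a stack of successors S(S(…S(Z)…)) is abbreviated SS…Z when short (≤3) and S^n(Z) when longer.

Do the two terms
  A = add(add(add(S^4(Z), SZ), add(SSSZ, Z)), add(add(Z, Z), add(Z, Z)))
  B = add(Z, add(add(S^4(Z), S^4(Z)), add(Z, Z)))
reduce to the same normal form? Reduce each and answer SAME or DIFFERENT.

Term A:
  start: add(add(add(S^4(Z), SZ), add(SSSZ, Z)), add(add(Z, Z), add(Z, Z)))
  [1] add(add(S(add(SSSZ, SZ)), add(SSSZ, Z)), add(add(Z, Z), add(Z, Z)))
  [2] add(S(add(add(SSSZ, SZ), add(SSSZ, Z))), add(add(Z, Z), add(Z, Z)))
  [3] S(add(add(add(SSSZ, SZ), add(SSSZ, Z)), add(add(Z, Z), add(Z, Z))))
  [4] S(add(add(S(add(SSZ, SZ)), add(SSSZ, Z)), add(add(Z, Z), add(Z, Z))))
  [5] S(add(S(add(add(SSZ, SZ), add(SSSZ, Z))), add(add(Z, Z), add(Z, Z))))
  [6] S(S(add(add(add(SSZ, SZ), add(SSSZ, Z)), add(add(Z, Z), add(Z, Z)))))
  [7] S(S(add(add(S(add(SZ, SZ)), add(SSSZ, Z)), add(add(Z, Z), add(Z, Z)))))
  [8] S(S(add(S(add(add(SZ, SZ), add(SSSZ, Z))), add(add(Z, Z), add(Z, Z)))))
  [9] S(S(S(add(add(add(SZ, SZ), add(SSSZ, Z)), add(add(Z, Z), add(Z, Z))))))
  [10] S(S(S(add(add(S(add(Z, SZ)), add(SSSZ, Z)), add(add(Z, Z), add(Z, Z))))))
  [11] S(S(S(add(S(add(add(Z, SZ), add(SSSZ, Z))), add(add(Z, Z), add(Z, Z))))))
  [12] S(S(S(S(add(add(add(Z, SZ), add(SSSZ, Z)), add(add(Z, Z), add(Z, Z)))))))
  [13] S(S(S(S(add(add(SZ, add(SSSZ, Z)), add(add(Z, Z), add(Z, Z)))))))
  [14] S(S(S(S(add(S(add(Z, add(SSSZ, Z))), add(add(Z, Z), add(Z, Z)))))))
  [15] S(S(S(S(S(add(add(Z, add(SSSZ, Z)), add(add(Z, Z), add(Z, Z))))))))
  [16] S(S(S(S(S(add(add(SSSZ, Z), add(add(Z, Z), add(Z, Z))))))))
  [17] S(S(S(S(S(add(S(add(SSZ, Z)), add(add(Z, Z), add(Z, Z))))))))
  [18] S(S(S(S(S(S(add(add(SSZ, Z), add(add(Z, Z), add(Z, Z)))))))))
  [19] S(S(S(S(S(S(add(S(add(SZ, Z)), add(add(Z, Z), add(Z, Z)))))))))
  [20] S(S(S(S(S(S(S(add(add(SZ, Z), add(add(Z, Z), add(Z, Z))))))))))
  [21] S(S(S(S(S(S(S(add(S(add(Z, Z)), add(add(Z, Z), add(Z, Z))))))))))
  [22] S(S(S(S(S(S(S(S(add(add(Z, Z), add(add(Z, Z), add(Z, Z)))))))))))
  [23] S(S(S(S(S(S(S(S(add(Z, add(add(Z, Z), add(Z, Z)))))))))))
  [24] S(S(S(S(S(S(S(S(add(add(Z, Z), add(Z, Z))))))))))
  [25] S(S(S(S(S(S(S(S(add(Z, add(Z, Z))))))))))
  [26] S(S(S(S(S(S(S(S(add(Z, Z)))))))))
  [27] S^8(Z)

Term B:
  start: add(Z, add(add(S^4(Z), S^4(Z)), add(Z, Z)))
  [1] add(add(S^4(Z), S^4(Z)), add(Z, Z))
  [2] add(S(add(SSSZ, S^4(Z))), add(Z, Z))
  [3] S(add(add(SSSZ, S^4(Z)), add(Z, Z)))
  [4] S(add(S(add(SSZ, S^4(Z))), add(Z, Z)))
  [5] S(S(add(add(SSZ, S^4(Z)), add(Z, Z))))
  [6] S(S(add(S(add(SZ, S^4(Z))), add(Z, Z))))
  [7] S(S(S(add(add(SZ, S^4(Z)), add(Z, Z)))))
  [8] S(S(S(add(S(add(Z, S^4(Z))), add(Z, Z)))))
  [9] S(S(S(S(add(add(Z, S^4(Z)), add(Z, Z))))))
  [10] S(S(S(S(add(S^4(Z), add(Z, Z))))))
  [11] S(S(S(S(S(add(SSSZ, add(Z, Z)))))))
  [12] S(S(S(S(S(S(add(SSZ, add(Z, Z))))))))
  [13] S(S(S(S(S(S(S(add(SZ, add(Z, Z)))))))))
  [14] S(S(S(S(S(S(S(S(add(Z, add(Z, Z))))))))))
  [15] S(S(S(S(S(S(S(S(add(Z, Z)))))))))
  [16] S^8(Z)

Answer: SAME — A ⇓ S^8(Z), B ⇓ S^8(Z)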